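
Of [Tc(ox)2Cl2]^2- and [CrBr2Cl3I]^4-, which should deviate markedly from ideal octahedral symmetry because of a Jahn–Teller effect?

[Tc(ox)2Cl2]^2-: Each oxalate is −2; each chloride is −1; balancing the −2 overall charge requires Tc(IV). Technetium is a group-7 element; Tc(IV) is therefore d³. The d³ configuration leaves the e_g set evenly filled (or empty) — no strong Jahn–Teller driving force.
[CrBr2Cl3I]^4-: Ligand charges: each bromide is −1; each chloride is −1; each iodide is −1. With an overall charge of −4 the chromium centre must be in the +2 oxidation state. Cr sits in group 6, so the d-electron count is 6 − 2 = 4. Bromide, chloride, and iodide are weak-field ligands for a first-row metal, so the complex is high-spin. The t₂g³e_g¹ (high-spin) configuration has an unevenly filled e_g set; the Jahn–Teller theorem predicts a tetragonal distortion (typically axial elongation) to lift the degeneracy.

[CrBr2Cl3I]^4-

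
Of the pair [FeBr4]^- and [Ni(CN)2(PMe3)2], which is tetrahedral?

For [FeBr4]^-: Ligand charges: each bromide is −1. With an overall charge of −1 the iron centre must be in the +3 oxidation state. Iron is a group-8 element; Fe(III) is therefore d⁵. A high-spin d⁵ ion has zero CFSE in either geometry, so four ligands adopt the sterically favoured tetrahedral geometry. → tetrahedral.
For [Ni(CN)2(PMe3)2]: Summing ligand charges against the 0 overall charge gives an oxidation state of +2 for nickel. Group 10 minus oxidation state 2 gives a d⁸ configuration. Cyanide and trimethylphosphine are strong-field ligands (high in the spectrochemical series). A 3d d⁸ ion with strong-field ligands gains enough CFSE to favour square planar over tetrahedral. → square planar.

[FeBr4]^-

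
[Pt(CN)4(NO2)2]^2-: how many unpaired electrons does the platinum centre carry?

0

Summing ligand charges against the −2 overall charge gives an oxidation state of +4 for platinum.
Pt sits in group 10, so the d-electron count is 10 − 4 = 6.
The spin state decides the count: a 5d ion has a large Δₒ and is invariably low-spin.
An octahedral low-spin d⁶ ion is t₂g⁶e_g⁰, giving 0 unpaired electrons.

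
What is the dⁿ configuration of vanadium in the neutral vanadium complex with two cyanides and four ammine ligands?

Ligand charges: each cyanide is −1; ammonia is neutral. With an overall charge of 0 the vanadium centre must be in the +2 oxidation state.
Vanadium is a group-5 element; V(II) is therefore d³.

d³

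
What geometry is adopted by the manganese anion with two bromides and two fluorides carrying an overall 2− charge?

tetrahedral

Summing ligand charges against the −2 overall charge gives an oxidation state of +2 for manganese.
Group 7 minus oxidation state 2 gives a d⁵ configuration.
Coordination number: 4.
Bromide and fluoride are weak-field ligands.
A high-spin d⁵ ion has zero CFSE in either geometry, so four ligands adopt the sterically favoured tetrahedral geometry.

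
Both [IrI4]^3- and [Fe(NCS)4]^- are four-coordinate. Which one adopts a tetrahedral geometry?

[Fe(NCS)4]^-

For [IrI4]^3-: Each iodide is −1; balancing the −3 overall charge requires Ir(I). Iridium is a group-9 element; Ir(I) is therefore d⁸. A 5d d⁸ ion has a large crystal-field splitting; square planar leaves the high-energy d_{x²−y²} orbital empty and maximises CFSE. → square planar.
For [Fe(NCS)4]^-: Ligand charges: each isothiocyanate is −1. With an overall charge of −1 the iron centre must be in the +3 oxidation state. Group 8 minus oxidation state 3 gives a d⁵ configuration. A high-spin d⁵ ion has zero CFSE in either geometry, so four ligands adopt the sterically favoured tetrahedral geometry. → tetrahedral.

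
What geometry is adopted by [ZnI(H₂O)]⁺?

linear

Each iodide is −1; water is neutral; balancing the +1 overall charge requires Zn(II).
Zinc is a group-12 element; Zn(II) is therefore d¹⁰.
Coordination number: 2.
A d¹⁰ ion with only two ligands adopts a linear arrangement (sp hybridisation; no CFSE preference).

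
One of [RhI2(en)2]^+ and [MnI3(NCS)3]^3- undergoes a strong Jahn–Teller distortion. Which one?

[RhI2(en)2]^+: Each iodide is −1; ethylenediamine is neutral; balancing the +1 overall charge requires Rh(III). Rhodium is a group-9 element; Rh(III) is therefore d⁶. A 4d ion has a large Δₒ and is invariably low-spin. The d⁶ configuration leaves the e_g set evenly filled (or empty) — no strong Jahn–Teller driving force.
[MnI3(NCS)3]^3-: Summing ligand charges against the −3 overall charge gives an oxidation state of +3 for manganese. Mn sits in group 7, so the d-electron count is 7 − 3 = 4. Iodide and isothiocyanate are weak-field ligands for a first-row metal, so the complex is high-spin. The t₂g³e_g¹ (high-spin) configuration has an unevenly filled e_g set; the Jahn–Teller theorem predicts a tetragonal distortion (typically axial elongation) to lift the degeneracy.

[MnI3(NCS)3]^3-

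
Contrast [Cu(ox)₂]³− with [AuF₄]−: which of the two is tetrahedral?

For [Cu(ox)₂]³−: Each oxalate is −2; balancing the −3 overall charge requires Cu(I). Group 11 minus oxidation state 1 gives a d¹⁰ configuration. A d¹⁰ ion has no crystal-field stabilisation preference between square planar and tetrahedral, so four ligands adopt the sterically favoured tetrahedral geometry. → tetrahedral.
For [AuF₄]−: Summing ligand charges against the −1 overall charge gives an oxidation state of +3 for gold. Au sits in group 11, so the d-electron count is 11 − 3 = 8. A 5d d⁸ ion has a large crystal-field splitting; square planar leaves the high-energy d_{x²−y²} orbital empty and maximises CFSE. → square planar.

[Cu(ox)₂]³−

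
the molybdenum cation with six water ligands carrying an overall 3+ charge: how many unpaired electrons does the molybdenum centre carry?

3

Summing ligand charges against the +3 overall charge gives an oxidation state of +3 for molybdenum.
Group 6 minus oxidation state 3 gives a d³ configuration.
In an octahedral field the d³ configuration is t₂g³e_g⁰ (only one arrangement possible), giving 3 unpaired electrons.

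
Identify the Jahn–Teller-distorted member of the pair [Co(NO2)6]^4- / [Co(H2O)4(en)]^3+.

[Co(NO2)6]^4-: Ligand charges: each nitro (N-bound nitrite) is −1. With an overall charge of −4 the cobalt centre must be in the +2 oxidation state. Group 9 minus oxidation state 2 gives a d⁷ configuration. Nitro (N-bound nitrite) is a strong-field ligand (high in the spectrochemical series) for a first-row metal, so the complex is low-spin. The t₂g⁶e_g¹ (low-spin) configuration has an unevenly filled e_g set; the Jahn–Teller theorem predicts a tetragonal distortion (typically axial elongation) to lift the degeneracy.
[Co(H2O)4(en)]^3+: Summing ligand charges against the +3 overall charge gives an oxidation state of +3 for cobalt. Group 9 minus oxidation state 3 gives a d⁶ configuration. Co(III) has an exceptionally large octahedral splitting and is low-spin with essentially every ligand except fluoride. The d⁶ configuration leaves the e_g set evenly filled (or empty) — no strong Jahn–Teller driving force.

[Co(NO2)6]^4-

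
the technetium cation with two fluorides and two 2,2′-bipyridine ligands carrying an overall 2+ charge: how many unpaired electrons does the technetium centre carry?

3

Ligand charges: each fluoride is −1; 2,2′-bipyridine is neutral. With an overall charge of +2 the technetium centre must be in the +4 oxidation state.
Group 7 minus oxidation state 4 gives a d³ configuration.
Counting donor atoms: 2×fluoride (monodentate) → 2 donors; 2×2,2′-bipyridine (bidentate) → 4 donors. Coordination number = 6.
In an octahedral field the d³ configuration is t₂g³e_g⁰ (only one arrangement possible), giving 3 unpaired electrons.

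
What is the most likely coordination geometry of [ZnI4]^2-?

tetrahedral

Summing ligand charges against the −2 overall charge gives an oxidation state of +2 for zinc.
Zn sits in group 12, so the d-electron count is 12 − 2 = 10.
With 4 monodentate ligands the coordination number is 4.
A d¹⁰ ion has no crystal-field stabilisation preference between square planar and tetrahedral, so four ligands adopt the sterically favoured tetrahedral geometry.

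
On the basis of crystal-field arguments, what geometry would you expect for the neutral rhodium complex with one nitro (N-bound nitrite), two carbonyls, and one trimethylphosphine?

square planar

Summing ligand charges against the 0 overall charge gives an oxidation state of +1 for rhodium.
Group 9 minus oxidation state 1 gives a d⁸ configuration.
Coordination number: 4.
A 4d d⁸ ion has a large crystal-field splitting; square planar leaves the high-energy d_{x²−y²} orbital empty and maximises CFSE.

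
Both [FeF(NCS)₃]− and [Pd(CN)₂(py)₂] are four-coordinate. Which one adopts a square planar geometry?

For [FeF(NCS)₃]−: Each fluoride is −1; each isothiocyanate is −1; balancing the −1 overall charge requires Fe(III). Fe sits in group 8, so the d-electron count is 8 − 3 = 5. A high-spin d⁵ ion has zero CFSE in either geometry, so four ligands adopt the sterically favoured tetrahedral geometry. → tetrahedral.
For [Pd(CN)₂(py)₂]: Summing ligand charges against the 0 overall charge gives an oxidation state of +2 for palladium. Palladium is a group-10 element; Pd(II) is therefore d⁸. A 4d d⁸ ion has a large crystal-field splitting; square planar leaves the high-energy d_{x²−y²} orbital empty and maximises CFSE. → square planar.

[Pd(CN)₂(py)₂]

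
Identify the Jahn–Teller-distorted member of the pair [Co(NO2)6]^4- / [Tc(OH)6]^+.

[Co(NO2)6]^4-

[Co(NO2)6]^4-: Ligand charges: each nitro (N-bound nitrite) is −1. With an overall charge of −4 the cobalt centre must be in the +2 oxidation state. Cobalt is a group-9 element; Co(II) is therefore d⁷. Nitro (N-bound nitrite) is a strong-field ligand (high in the spectrochemical series) for a first-row metal, so the complex is low-spin. The t₂g⁶e_g¹ (low-spin) configuration has an unevenly filled e_g set; the Jahn–Teller theorem predicts a tetragonal distortion (typically axial elongation) to lift the degeneracy.
[Tc(OH)6]^+: Summing ligand charges against the +1 overall charge gives an oxidation state of +7 for technetium. Group 7 minus oxidation state 7 gives a d⁰ configuration. The d⁰ configuration leaves the e_g set evenly filled (or empty) — no strong Jahn–Teller driving force.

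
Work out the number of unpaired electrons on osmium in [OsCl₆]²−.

2

Summing ligand charges against the −2 overall charge gives an oxidation state of +4 for osmium.
Os sits in group 8, so the d-electron count is 8 − 4 = 4.
The spin state decides the count: a 5d ion has a large Δₒ and is invariably low-spin.
An octahedral low-spin d⁴ ion is t₂g⁴e_g⁰, giving 2 unpaired electrons.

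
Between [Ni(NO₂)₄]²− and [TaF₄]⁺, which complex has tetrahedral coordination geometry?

[TaF₄]⁺

For [Ni(NO₂)₄]²−: Summing ligand charges against the −2 overall charge gives an oxidation state of +2 for nickel. Ni sits in group 10, so the d-electron count is 10 − 2 = 8. Nitro (N-bound nitrite) is a strong-field ligand (high in the spectrochemical series). A 3d d⁸ ion with strong-field ligands gains enough CFSE to favour square planar over tetrahedral. → square planar.
For [TaF₄]⁺: Summing ligand charges against the +1 overall charge gives an oxidation state of +5 for tantalum. Group 5 minus oxidation state 5 gives a d⁰ configuration. A d⁰ ion has no crystal-field stabilisation preference between square planar and tetrahedral, so four ligands adopt the sterically favoured tetrahedral geometry. → tetrahedral.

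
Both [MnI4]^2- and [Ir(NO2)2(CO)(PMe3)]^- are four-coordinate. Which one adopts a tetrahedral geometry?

[MnI4]^2-

For [MnI4]^2-: Ligand charges: each iodide is −1. With an overall charge of −2 the manganese centre must be in the +2 oxidation state. Mn sits in group 7, so the d-electron count is 7 − 2 = 5. A high-spin d⁵ ion has zero CFSE in either geometry, so four ligands adopt the sterically favoured tetrahedral geometry. → tetrahedral.
For [Ir(NO2)2(CO)(PMe3)]^-: Ligand charges: each nitro (N-bound nitrite) is −1; carbonyl is neutral; trimethylphosphine is neutral. With an overall charge of −1 the iridium centre must be in the +1 oxidation state. Ir sits in group 9, so the d-electron count is 9 − 1 = 8. A 5d d⁸ ion has a large crystal-field splitting; square planar leaves the high-energy d_{x²−y²} orbital empty and maximises CFSE. → square planar.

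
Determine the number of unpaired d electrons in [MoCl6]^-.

1 unpaired electron

Summing ligand charges against the −1 overall charge gives an oxidation state of +5 for molybdenum.
Mo sits in group 6, so the d-electron count is 6 − 5 = 1.
In an octahedral field the d¹ configuration is t₂g¹e_g⁰ (only one arrangement possible), giving 1 unpaired electron.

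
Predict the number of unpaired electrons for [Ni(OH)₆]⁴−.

Ligand charges: each hydroxide is −1. With an overall charge of −4 the nickel centre must be in the +2 oxidation state.
Nickel is a group-10 element; Ni(II) is therefore d⁸.
In an octahedral field the d⁸ configuration is t₂g⁶e_g² (only one arrangement possible), giving 2 unpaired electrons.

2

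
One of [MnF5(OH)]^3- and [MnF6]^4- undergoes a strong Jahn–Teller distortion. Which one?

[MnF5(OH)]^3-: Each fluoride is −1; each hydroxide is −1; balancing the −3 overall charge requires Mn(III). Group 7 minus oxidation state 3 gives a d⁴ configuration. Fluoride and hydroxide are weak-field ligands for a first-row metal, so the complex is high-spin. The t₂g³e_g¹ (high-spin) configuration has an unevenly filled e_g set; the Jahn–Teller theorem predicts a tetragonal distortion (typically axial elongation) to lift the degeneracy.
[MnF6]^4-: Each fluoride is −1; balancing the −4 overall charge requires Mn(II). Group 7 minus oxidation state 2 gives a d⁵ configuration. Fluoride is a weak-field ligand for a first-row metal, so the complex is high-spin. The d⁵ configuration leaves the e_g set evenly filled (or empty) — no strong Jahn–Teller driving force.

[MnF5(OH)]^3-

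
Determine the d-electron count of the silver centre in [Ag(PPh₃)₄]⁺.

Triphenylphosphine is neutral; balancing the +1 overall charge requires Ag(I).
Silver is a group-11 element; Ag(I) is therefore d¹⁰.

d10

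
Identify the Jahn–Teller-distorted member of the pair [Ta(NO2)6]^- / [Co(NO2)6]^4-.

[Co(NO2)6]^4-

[Ta(NO2)6]^-: Summing ligand charges against the −1 overall charge gives an oxidation state of +5 for tantalum. Group 5 minus oxidation state 5 gives a d⁰ configuration. The d⁰ configuration leaves the e_g set evenly filled (or empty) — no strong Jahn–Teller driving force.
[Co(NO2)6]^4-: Summing ligand charges against the −4 overall charge gives an oxidation state of +2 for cobalt. Cobalt is a group-9 element; Co(II) is therefore d⁷. Nitro (N-bound nitrite) is a strong-field ligand (high in the spectrochemical series) for a first-row metal, so the complex is low-spin. The t₂g⁶e_g¹ (low-spin) configuration has an unevenly filled e_g set; the Jahn–Teller theorem predicts a tetragonal distortion (typically axial elongation) to lift the degeneracy.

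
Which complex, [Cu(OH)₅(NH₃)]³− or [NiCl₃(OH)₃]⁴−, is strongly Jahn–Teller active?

[Cu(OH)₅(NH₃)]³−: Each hydroxide is −1; ammonia is neutral; balancing the −3 overall charge requires Cu(II). Group 11 minus oxidation state 2 gives a d⁹ configuration. The t₂g⁶e_g³ configuration has an unevenly filled e_g set; the Jahn–Teller theorem predicts a tetragonal distortion (typically axial elongation) to lift the degeneracy.
[NiCl₃(OH)₃]⁴−: Each chloride is −1; each hydroxide is −1; balancing the −4 overall charge requires Ni(II). Nickel is a group-10 element; Ni(II) is therefore d⁸. The d⁸ configuration leaves the e_g set evenly filled (or empty) — no strong Jahn–Teller driving force.

[Cu(OH)₅(NH₃)]³−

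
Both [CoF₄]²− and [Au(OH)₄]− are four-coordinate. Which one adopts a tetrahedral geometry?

For [CoF₄]²−: Each fluoride is −1; balancing the −2 overall charge requires Co(II). Group 9 minus oxidation state 2 gives a d⁷ configuration. For a high-spin 3d d⁷ ion with weak-field ligands the small Δₜ gives little square-planar CFSE advantage, so four ligands adopt the sterically favoured tetrahedral geometry. → tetrahedral.
For [Au(OH)₄]−: Summing ligand charges against the −1 overall charge gives an oxidation state of +3 for gold. Au sits in group 11, so the d-electron count is 11 − 3 = 8. A 5d d⁸ ion has a large crystal-field splitting; square planar leaves the high-energy d_{x²−y²} orbital empty and maximises CFSE. → square planar.

[CoF₄]²−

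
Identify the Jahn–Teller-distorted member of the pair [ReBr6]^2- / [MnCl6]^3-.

[MnCl6]^3-

[ReBr6]^2-: Each bromide is −1; balancing the −2 overall charge requires Re(IV). Re sits in group 7, so the d-electron count is 7 − 4 = 3. The d³ configuration leaves the e_g set evenly filled (or empty) — no strong Jahn–Teller driving force.
[MnCl6]^3-: Summing ligand charges against the −3 overall charge gives an oxidation state of +3 for manganese. Mn sits in group 7, so the d-electron count is 7 − 3 = 4. Chloride is a weak-field ligand for a first-row metal, so the complex is high-spin. The t₂g³e_g¹ (high-spin) configuration has an unevenly filled e_g set; the Jahn–Teller theorem predicts a tetragonal distortion (typically axial elongation) to lift the degeneracy.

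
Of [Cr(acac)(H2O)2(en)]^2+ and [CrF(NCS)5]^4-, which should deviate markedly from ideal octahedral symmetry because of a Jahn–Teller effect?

[Cr(acac)(H2O)2(en)]^2+: Ligand charges: each acetylacetonate is −1; water is neutral; ethylenediamine is neutral. With an overall charge of +2 the chromium centre must be in the +3 oxidation state. Chromium is a group-6 element; Cr(III) is therefore d³. The d³ configuration leaves the e_g set evenly filled (or empty) — no strong Jahn–Teller driving force.
[CrF(NCS)5]^4-: Summing ligand charges against the −4 overall charge gives an oxidation state of +2 for chromium. Chromium is a group-6 element; Cr(II) is therefore d⁴. Fluoride and isothiocyanate are weak-field ligands for a first-row metal, so the complex is high-spin. The t₂g³e_g¹ (high-spin) configuration has an unevenly filled e_g set; the Jahn–Teller theorem predicts a tetragonal distortion (typically axial elongation) to lift the degeneracy.

[CrF(NCS)5]^4-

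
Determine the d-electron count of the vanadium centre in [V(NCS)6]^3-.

d2

Ligand charges: each isothiocyanate is −1. With an overall charge of −3 the vanadium centre must be in the +3 oxidation state.
Vanadium is a group-5 element; V(III) is therefore d².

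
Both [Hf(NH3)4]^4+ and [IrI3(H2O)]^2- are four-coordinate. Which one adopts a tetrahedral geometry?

[Hf(NH3)4]^4+

For [Hf(NH3)4]^4+: Ammonia is neutral; balancing the +4 overall charge requires Hf(IV). Hafnium is a group-4 element; Hf(IV) is therefore d⁰. A d⁰ ion has no crystal-field stabilisation preference between square planar and tetrahedral, so four ligands adopt the sterically favoured tetrahedral geometry. → tetrahedral.
For [IrI3(H2O)]^2-: Ligand charges: each iodide is −1; water is neutral. With an overall charge of −2 the iridium centre must be in the +1 oxidation state. Iridium is a group-9 element; Ir(I) is therefore d⁸. A 5d d⁸ ion has a large crystal-field splitting; square planar leaves the high-energy d_{x²−y²} orbital empty and maximises CFSE. → square planar.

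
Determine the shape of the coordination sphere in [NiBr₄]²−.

Each bromide is −1; balancing the −2 overall charge requires Ni(II).
Ni sits in group 10, so the d-electron count is 10 − 2 = 8.
With 4 monodentate ligands the coordination number is 4.
Bromide is a weak-field ligand.
With weak-field ligands the CFSE gain from square planar is small, so a 3d d⁸ ion takes the sterically preferred tetrahedral geometry.

tetrahedral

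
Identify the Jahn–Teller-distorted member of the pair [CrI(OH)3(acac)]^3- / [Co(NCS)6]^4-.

[CrI(OH)3(acac)]^3-

[CrI(OH)3(acac)]^3-: Summing ligand charges against the −3 overall charge gives an oxidation state of +2 for chromium. Chromium is a group-6 element; Cr(II) is therefore d⁴. Acetylacetonate, hydroxide, and iodide are weak-field ligands for a first-row metal, so the complex is high-spin. The t₂g³e_g¹ (high-spin) configuration has an unevenly filled e_g set; the Jahn–Teller theorem predicts a tetragonal distortion (typically axial elongation) to lift the degeneracy.
[Co(NCS)6]^4-: Summing ligand charges against the −4 overall charge gives an oxidation state of +2 for cobalt. Co sits in group 9, so the d-electron count is 9 − 2 = 7. Isothiocyanate is a weak-field ligand for a first-row metal, so the complex is high-spin. The d⁷ configuration leaves the e_g set evenly filled (or empty) — no strong Jahn–Teller driving force.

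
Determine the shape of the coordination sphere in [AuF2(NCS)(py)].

Ligand charges: each fluoride is −1; each isothiocyanate is −1; pyridine is neutral. With an overall charge of 0 the gold centre must be in the +3 oxidation state.
Gold is a group-11 element; Au(III) is therefore d⁸.
With 4 monodentate ligands the coordination number is 4.
A 5d d⁸ ion has a large crystal-field splitting; square planar leaves the high-energy d_{x²−y²} orbital empty and maximises CFSE.

square planar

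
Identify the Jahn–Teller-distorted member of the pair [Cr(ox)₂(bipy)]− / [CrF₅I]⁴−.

[CrF₅I]⁴−

[Cr(ox)₂(bipy)]−: Summing ligand charges against the −1 overall charge gives an oxidation state of +3 for chromium. Cr sits in group 6, so the d-electron count is 6 − 3 = 3. The d³ configuration leaves the e_g set evenly filled (or empty) — no strong Jahn–Teller driving force.
[CrF₅I]⁴−: Ligand charges: each fluoride is −1; each iodide is −1. With an overall charge of −4 the chromium centre must be in the +2 oxidation state. Cr sits in group 6, so the d-electron count is 6 − 2 = 4. Fluoride and iodide are weak-field ligands for a first-row metal, so the complex is high-spin. The t₂g³e_g¹ (high-spin) configuration has an unevenly filled e_g set; the Jahn–Teller theorem predicts a tetragonal distortion (typically axial elongation) to lift the degeneracy.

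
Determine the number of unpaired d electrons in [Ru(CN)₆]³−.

1

Each cyanide is −1; balancing the −3 overall charge requires Ru(III).
Ru sits in group 8, so the d-electron count is 8 − 3 = 5.
The spin state decides the count: a 4d ion has a large Δₒ and is invariably low-spin.
An octahedral low-spin d⁵ ion is t₂g⁵e_g⁰, giving 1 unpaired electron.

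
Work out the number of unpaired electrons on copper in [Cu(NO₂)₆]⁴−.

1

Each nitro (N-bound nitrite) is −1; balancing the −4 overall charge requires Cu(II).
Cu sits in group 11, so the d-electron count is 11 − 2 = 9.
In an octahedral field the d⁹ configuration is t₂g⁶e_g³ (only one arrangement possible), giving 1 unpaired electron.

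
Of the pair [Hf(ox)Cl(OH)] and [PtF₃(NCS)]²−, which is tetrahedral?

[Hf(ox)Cl(OH)]

For [Hf(ox)Cl(OH)]: Each oxalate is −2; each chloride is −1; each hydroxide is −1; balancing the 0 overall charge requires Hf(IV). Group 4 minus oxidation state 4 gives a d⁰ configuration. A d⁰ ion has no crystal-field stabilisation preference between square planar and tetrahedral, so four ligands adopt the sterically favoured tetrahedral geometry. → tetrahedral.
For [PtF₃(NCS)]²−: Summing ligand charges against the −2 overall charge gives an oxidation state of +2 for platinum. Platinum is a group-10 element; Pt(II) is therefore d⁸. A 5d d⁸ ion has a large crystal-field splitting; square planar leaves the high-energy d_{x²−y²} orbital empty and maximises CFSE. → square planar.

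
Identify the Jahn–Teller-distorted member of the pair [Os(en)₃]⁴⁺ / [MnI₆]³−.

[Os(en)₃]⁴⁺: Ligand charges: ethylenediamine is neutral. With an overall charge of +4 the osmium centre must be in the +4 oxidation state. Osmium is a group-8 element; Os(IV) is therefore d⁴. A 5d ion has a large Δₒ and is invariably low-spin. The d⁴ configuration leaves the e_g set evenly filled (or empty) — no strong Jahn–Teller driving force.
[MnI₆]³−: Each iodide is −1; balancing the −3 overall charge requires Mn(III). Manganese is a group-7 element; Mn(III) is therefore d⁴. Iodide is a weak-field ligand for a first-row metal, so the complex is high-spin. The t₂g³e_g¹ (high-spin) configuration has an unevenly filled e_g set; the Jahn–Teller theorem predicts a tetragonal distortion (typically axial elongation) to lift the degeneracy.

[MnI₆]³−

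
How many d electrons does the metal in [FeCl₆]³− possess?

d⁵

Each chloride is −1; balancing the −3 overall charge requires Fe(III).
Fe sits in group 8, so the d-electron count is 8 − 3 = 5.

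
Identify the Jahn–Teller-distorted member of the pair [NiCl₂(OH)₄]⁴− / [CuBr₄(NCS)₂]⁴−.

[CuBr₄(NCS)₂]⁴−

[NiCl₂(OH)₄]⁴−: Each chloride is −1; each hydroxide is −1; balancing the −4 overall charge requires Ni(II). Ni sits in group 10, so the d-electron count is 10 − 2 = 8. The d⁸ configuration leaves the e_g set evenly filled (or empty) — no strong Jahn–Teller driving force.
[CuBr₄(NCS)₂]⁴−: Summing ligand charges against the −4 overall charge gives an oxidation state of +2 for copper. Group 11 minus oxidation state 2 gives a d⁹ configuration. The t₂g⁶e_g³ configuration has an unevenly filled e_g set; the Jahn–Teller theorem predicts a tetragonal distortion (typically axial elongation) to lift the degeneracy.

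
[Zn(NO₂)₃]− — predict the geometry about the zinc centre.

Summing ligand charges against the −1 overall charge gives an oxidation state of +2 for zinc.
Zn sits in group 12, so the d-electron count is 12 − 2 = 10.
With 3 monodentate ligands the coordination number is 3.
Three ligands around a d¹⁰ centre minimise repulsion in a trigonal-planar arrangement.

trigonal planar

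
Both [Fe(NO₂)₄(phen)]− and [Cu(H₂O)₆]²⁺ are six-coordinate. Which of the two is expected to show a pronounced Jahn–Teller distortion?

[Cu(H₂O)₆]²⁺

[Fe(NO₂)₄(phen)]−: Each nitro (N-bound nitrite) is −1; 1,10-phenanthroline is neutral; balancing the −1 overall charge requires Fe(III). Fe sits in group 8, so the d-electron count is 8 − 3 = 5. Nitro (N-bound nitrite) is a strong-field ligand (high in the spectrochemical series) for a first-row metal, so the complex is low-spin. The d⁵ configuration leaves the e_g set evenly filled (or empty) — no strong Jahn–Teller driving force.
[Cu(H₂O)₆]²⁺: Water is neutral; balancing the +2 overall charge requires Cu(II). Copper is a group-11 element; Cu(II) is therefore d⁹. The t₂g⁶e_g³ configuration has an unevenly filled e_g set; the Jahn–Teller theorem predicts a tetragonal distortion (typically axial elongation) to lift the degeneracy.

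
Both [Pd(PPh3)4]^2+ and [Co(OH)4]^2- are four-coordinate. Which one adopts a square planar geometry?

[Pd(PPh3)4]^2+

For [Pd(PPh3)4]^2+: Ligand charges: triphenylphosphine is neutral. With an overall charge of +2 the palladium centre must be in the +2 oxidation state. Pd sits in group 10, so the d-electron count is 10 − 2 = 8. A 4d d⁸ ion has a large crystal-field splitting; square planar leaves the high-energy d_{x²−y²} orbital empty and maximises CFSE. → square planar.
For [Co(OH)4]^2-: Ligand charges: each hydroxide is −1. With an overall charge of −2 the cobalt centre must be in the +2 oxidation state. Cobalt is a group-9 element; Co(II) is therefore d⁷. For a high-spin 3d d⁷ ion with weak-field ligands the small Δₜ gives little square-planar CFSE advantage, so four ligands adopt the sterically favoured tetrahedral geometry. → tetrahedral.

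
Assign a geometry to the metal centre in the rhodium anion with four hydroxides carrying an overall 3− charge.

Summing ligand charges against the −3 overall charge gives an oxidation state of +1 for rhodium.
Group 9 minus oxidation state 1 gives a d⁸ configuration.
With 4 monodentate ligands the coordination number is 4.
A 4d d⁸ ion has a large crystal-field splitting; square planar leaves the high-energy d_{x²−y²} orbital empty and maximises CFSE.

square planar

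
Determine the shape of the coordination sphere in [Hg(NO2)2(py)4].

Summing ligand charges against the 0 overall charge gives an oxidation state of +2 for mercury.
Mercury is a group-12 element; Hg(II) is therefore d¹⁰.
With 6 monodentate ligands the coordination number is 6.
Six donors around a single metal centre give an octahedral coordination sphere.

octahedral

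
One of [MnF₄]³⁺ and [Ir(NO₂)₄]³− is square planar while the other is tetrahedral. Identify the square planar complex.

[Ir(NO₂)₄]³−

For [MnF₄]³⁺: Ligand charges: each fluoride is −1. With an overall charge of +3 the manganese centre must be in the +7 oxidation state. Manganese is a group-7 element; Mn(VII) is therefore d⁰. A d⁰ ion has no crystal-field stabilisation preference between square planar and tetrahedral, so four ligands adopt the sterically favoured tetrahedral geometry. → tetrahedral.
For [Ir(NO₂)₄]³−: Each nitro (N-bound nitrite) is −1; balancing the −3 overall charge requires Ir(I). Ir sits in group 9, so the d-electron count is 9 − 1 = 8. A 5d d⁸ ion has a large crystal-field splitting; square planar leaves the high-energy d_{x²−y²} orbital empty and maximises CFSE. → square planar.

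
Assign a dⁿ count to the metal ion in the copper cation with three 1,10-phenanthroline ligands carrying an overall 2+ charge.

d⁹

Summing ligand charges against the +2 overall charge gives an oxidation state of +2 for copper.
Cu sits in group 11, so the d-electron count is 11 − 2 = 9.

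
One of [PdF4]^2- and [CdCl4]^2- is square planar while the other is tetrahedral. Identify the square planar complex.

[PdF4]^2-

For [PdF4]^2-: Summing ligand charges against the −2 overall charge gives an oxidation state of +2 for palladium. Palladium is a group-10 element; Pd(II) is therefore d⁸. A 4d d⁸ ion has a large crystal-field splitting; square planar leaves the high-energy d_{x²−y²} orbital empty and maximises CFSE. → square planar.
For [CdCl4]^2-: Summing ligand charges against the −2 overall charge gives an oxidation state of +2 for cadmium. Cd sits in group 12, so the d-electron count is 12 − 2 = 10. A d¹⁰ ion has no crystal-field stabilisation preference between square planar and tetrahedral, so four ligands adopt the sterically favoured tetrahedral geometry. → tetrahedral.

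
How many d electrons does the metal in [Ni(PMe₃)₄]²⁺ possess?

d8

Trimethylphosphine is neutral; balancing the +2 overall charge requires Ni(II).
Ni sits in group 10, so the d-electron count is 10 − 2 = 8.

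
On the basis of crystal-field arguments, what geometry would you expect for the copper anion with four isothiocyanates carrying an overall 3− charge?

tetrahedral

Summing ligand charges against the −3 overall charge gives an oxidation state of +1 for copper.
Copper is a group-11 element; Cu(I) is therefore d¹⁰.
With 4 monodentate ligands the coordination number is 4.
A d¹⁰ ion has no crystal-field stabilisation preference between square planar and tetrahedral, so four ligands adopt the sterically favoured tetrahedral geometry.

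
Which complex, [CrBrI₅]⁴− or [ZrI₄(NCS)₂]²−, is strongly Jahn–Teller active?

[CrBrI₅]⁴−: Summing ligand charges against the −4 overall charge gives an oxidation state of +2 for chromium. Chromium is a group-6 element; Cr(II) is therefore d⁴. Bromide and iodide are weak-field ligands for a first-row metal, so the complex is high-spin. The t₂g³e_g¹ (high-spin) configuration has an unevenly filled e_g set; the Jahn–Teller theorem predicts a tetragonal distortion (typically axial elongation) to lift the degeneracy.
[ZrI₄(NCS)₂]²−: Summing ligand charges against the −2 overall charge gives an oxidation state of +4 for zirconium. Zirconium is a group-4 element; Zr(IV) is therefore d⁰. The d⁰ configuration leaves the e_g set evenly filled (or empty) — no strong Jahn–Teller driving force.

[CrBrI₅]⁴−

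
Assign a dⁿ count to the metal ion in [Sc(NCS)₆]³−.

Summing ligand charges against the −3 overall charge gives an oxidation state of +3 for scandium.
Scandium is a group-3 element; Sc(III) is therefore d⁰.

d⁰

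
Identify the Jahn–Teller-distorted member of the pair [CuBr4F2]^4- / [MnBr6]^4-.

[CuBr4F2]^4-: Ligand charges: each bromide is −1; each fluoride is −1. With an overall charge of −4 the copper centre must be in the +2 oxidation state. Copper is a group-11 element; Cu(II) is therefore d⁹. The t₂g⁶e_g³ configuration has an unevenly filled e_g set; the Jahn–Teller theorem predicts a tetragonal distortion (typically axial elongation) to lift the degeneracy.
[MnBr6]^4-: Each bromide is −1; balancing the −4 overall charge requires Mn(II). Manganese is a group-7 element; Mn(II) is therefore d⁵. Bromide is a weak-field ligand for a first-row metal, so the complex is high-spin. The d⁵ configuration leaves the e_g set evenly filled (or empty) — no strong Jahn–Teller driving force.

[CuBr4F2]^4-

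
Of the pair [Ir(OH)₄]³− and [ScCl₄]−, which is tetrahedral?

[ScCl₄]−

For [Ir(OH)₄]³−: Each hydroxide is −1; balancing the −3 overall charge requires Ir(I). Ir sits in group 9, so the d-electron count is 9 − 1 = 8. A 5d d⁸ ion has a large crystal-field splitting; square planar leaves the high-energy d_{x²−y²} orbital empty and maximises CFSE. → square planar.
For [ScCl₄]−: Each chloride is −1; balancing the −1 overall charge requires Sc(III). Group 3 minus oxidation state 3 gives a d⁰ configuration. A d⁰ ion has no crystal-field stabilisation preference between square planar and tetrahedral, so four ligands adopt the sterically favoured tetrahedral geometry. → tetrahedral.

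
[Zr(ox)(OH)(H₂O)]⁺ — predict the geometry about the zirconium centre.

Ligand charges: each oxalate is −2; each hydroxide is −1; water is neutral. With an overall charge of +1 the zirconium centre must be in the +4 oxidation state.
Group 4 minus oxidation state 4 gives a d⁰ configuration.
Counting donor atoms: 1×oxalate (bidentate) → 2 donors; 1×hydroxide (monodentate) → 1 donor; 1×water (monodentate) → 1 donor. Coordination number = 4.
A d⁰ ion has no crystal-field stabilisation preference between square planar and tetrahedral, so four ligands adopt the sterically favoured tetrahedral geometry.

tetrahedral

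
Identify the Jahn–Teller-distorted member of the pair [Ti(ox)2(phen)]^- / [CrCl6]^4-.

[Ti(ox)2(phen)]^-: Ligand charges: each oxalate is −2; 1,10-phenanthroline is neutral. With an overall charge of −1 the titanium centre must be in the +3 oxidation state. Titanium is a group-4 element; Ti(III) is therefore d¹. The d¹ configuration leaves the e_g set evenly filled (or empty) — no strong Jahn–Teller driving force.
[CrCl6]^4-: Ligand charges: each chloride is −1. With an overall charge of −4 the chromium centre must be in the +2 oxidation state. Cr sits in group 6, so the d-electron count is 6 − 2 = 4. Chloride is a weak-field ligand for a first-row metal, so the complex is high-spin. The t₂g³e_g¹ (high-spin) configuration has an unevenly filled e_g set; the Jahn–Teller theorem predicts a tetragonal distortion (typically axial elongation) to lift the degeneracy.

[CrCl6]^4-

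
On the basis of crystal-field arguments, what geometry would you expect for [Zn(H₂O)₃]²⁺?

trigonal planar

Ligand charges: water is neutral. With an overall charge of +2 the zinc centre must be in the +2 oxidation state.
Group 12 minus oxidation state 2 gives a d¹⁰ configuration.
With 3 monodentate ligands the coordination number is 3.
Three ligands around a d¹⁰ centre minimise repulsion in a trigonal-planar arrangement.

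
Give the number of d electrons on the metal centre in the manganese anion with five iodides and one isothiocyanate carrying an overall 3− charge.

Ligand charges: each iodide is −1; each isothiocyanate is −1. With an overall charge of −3 the manganese centre must be in the +3 oxidation state.
Group 7 minus oxidation state 3 gives a d⁴ configuration.

d⁴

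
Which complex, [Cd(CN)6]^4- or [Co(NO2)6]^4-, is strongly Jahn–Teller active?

[Cd(CN)6]^4-: Each cyanide is −1; balancing the −4 overall charge requires Cd(II). Cadmium is a group-12 element; Cd(II) is therefore d¹⁰. The d¹⁰ configuration leaves the e_g set evenly filled (or empty) — no strong Jahn–Teller driving force.
[Co(NO2)6]^4-: Summing ligand charges against the −4 overall charge gives an oxidation state of +2 for cobalt. Cobalt is a group-9 element; Co(II) is therefore d⁷. Nitro (N-bound nitrite) is a strong-field ligand (high in the spectrochemical series) for a first-row metal, so the complex is low-spin. The t₂g⁶e_g¹ (low-spin) configuration has an unevenly filled e_g set; the Jahn–Teller theorem predicts a tetragonal distortion (typically axial elongation) to lift the degeneracy.

[Co(NO2)6]^4-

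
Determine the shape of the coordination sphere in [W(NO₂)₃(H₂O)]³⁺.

tetrahedral

Summing ligand charges against the +3 overall charge gives an oxidation state of +6 for tungsten.
W sits in group 6, so the d-electron count is 6 − 6 = 0.
With 4 monodentate ligands the coordination number is 4.
A d⁰ ion has no crystal-field stabilisation preference between square planar and tetrahedral, so four ligands adopt the sterically favoured tetrahedral geometry.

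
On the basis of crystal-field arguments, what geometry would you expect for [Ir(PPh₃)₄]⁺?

square planar

Summing ligand charges against the +1 overall charge gives an oxidation state of +1 for iridium.
Iridium is a group-9 element; Ir(I) is therefore d⁸.
Coordination number: 4.
A 5d d⁸ ion has a large crystal-field splitting; square planar leaves the high-energy d_{x²−y²} orbital empty and maximises CFSE.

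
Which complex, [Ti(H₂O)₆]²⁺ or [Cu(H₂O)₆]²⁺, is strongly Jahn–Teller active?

[Ti(H₂O)₆]²⁺: Water is neutral; balancing the +2 overall charge requires Ti(II). Group 4 minus oxidation state 2 gives a d² configuration. The d² configuration leaves the e_g set evenly filled (or empty) — no strong Jahn–Teller driving force.
[Cu(H₂O)₆]²⁺: Summing ligand charges against the +2 overall charge gives an oxidation state of +2 for copper. Copper is a group-11 element; Cu(II) is therefore d⁹. The t₂g⁶e_g³ configuration has an unevenly filled e_g set; the Jahn–Teller theorem predicts a tetragonal distortion (typically axial elongation) to lift the degeneracy.

[Cu(H₂O)₆]²⁺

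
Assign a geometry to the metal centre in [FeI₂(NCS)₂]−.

Each iodide is −1; each isothiocyanate is −1; balancing the −1 overall charge requires Fe(III).
Group 8 minus oxidation state 3 gives a d⁵ configuration.
Coordination number: 4.
Iodide and isothiocyanate are weak-field ligands.
A high-spin d⁵ ion has zero CFSE in either geometry, so four ligands adopt the sterically favoured tetrahedral geometry.

tetrahedral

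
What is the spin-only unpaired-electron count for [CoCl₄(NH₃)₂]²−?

3

Each chloride is −1; ammonia is neutral; balancing the −2 overall charge requires Co(II).
Group 9 minus oxidation state 2 gives a d⁷ configuration.
The spin state decides the count: Chloride is a weak-field ligand for a first-row metal, so the complex is high-spin.
An octahedral high-spin d⁷ ion is t₂g⁵e_g², giving 3 unpaired electrons.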